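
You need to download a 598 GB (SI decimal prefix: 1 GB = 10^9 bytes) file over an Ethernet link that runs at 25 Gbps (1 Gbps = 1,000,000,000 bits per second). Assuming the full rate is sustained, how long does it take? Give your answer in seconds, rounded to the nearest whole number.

598 GB = 598,000,000,000 bytes = 4,784,000,000,000 bits
25 Gbps = 25,000,000,000 bits/s
time = 4,784,000,000,000 / 25,000,000,000 = 191 s

191 seconds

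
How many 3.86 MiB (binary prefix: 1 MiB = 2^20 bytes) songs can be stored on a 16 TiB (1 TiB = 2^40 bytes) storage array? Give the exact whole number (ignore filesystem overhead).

4,346,429

Capacity: 16 TiB = 17,592,186,044,416 bytes
Per item: 3.86 MiB = 4,047,503.36 bytes
⌊17,592,186,044,416 / 4,047,503.36⌋ = 4,346,429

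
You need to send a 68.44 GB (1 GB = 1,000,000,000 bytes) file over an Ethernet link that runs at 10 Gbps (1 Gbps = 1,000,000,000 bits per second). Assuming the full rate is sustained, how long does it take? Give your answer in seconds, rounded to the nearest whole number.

55 seconds

68.44 GB = 68,440,000,000 bytes = 547,520,000,000 bits
10 Gbps = 10,000,000,000 bits/s
time = 547,520,000,000 / 10,000,000,000 = 55 s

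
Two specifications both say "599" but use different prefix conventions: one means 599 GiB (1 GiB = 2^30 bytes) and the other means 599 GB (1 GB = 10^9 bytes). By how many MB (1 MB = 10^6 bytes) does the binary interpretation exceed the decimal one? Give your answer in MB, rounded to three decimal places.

599 GiB = 599 × 1,073,741,824 = 643,171,352,576 bytes
599 GB = 599 × 1,000,000,000 = 599,000,000,000 bytes
difference = 44,171,352,576 bytes
44,171,352,576 / 1,000,000 = 44,171.353 MB

44,171.353 MB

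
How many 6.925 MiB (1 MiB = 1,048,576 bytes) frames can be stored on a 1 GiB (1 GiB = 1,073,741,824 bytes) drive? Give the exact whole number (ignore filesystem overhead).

Capacity: 1 GiB = 1,073,741,824 bytes
Per item: 6.925 MiB = 7,261,388.8 bytes
⌊1,073,741,824 / 7,261,388.8⌋ = 147

147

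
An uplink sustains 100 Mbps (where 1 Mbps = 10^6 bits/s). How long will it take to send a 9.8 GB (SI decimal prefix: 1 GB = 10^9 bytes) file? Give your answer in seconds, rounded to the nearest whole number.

784 seconds

9.8 GB = 9,800,000,000 bytes = 78,400,000,000 bits
100 Mbps = 100,000,000 bits/s
time = 78,400,000,000 / 100,000,000 = 784 s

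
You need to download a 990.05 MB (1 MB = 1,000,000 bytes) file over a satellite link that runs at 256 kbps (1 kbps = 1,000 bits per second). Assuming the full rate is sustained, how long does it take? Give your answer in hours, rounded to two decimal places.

990.05 MB = 990,050,000 bytes = 7,920,400,000 bits
256 kbps = 256,000 bits/s
time = 7,920,400,000 / 256,000 = 30,939.0625 s
30,939.0625 s / 3600 = 8.59 hours

8.59 hours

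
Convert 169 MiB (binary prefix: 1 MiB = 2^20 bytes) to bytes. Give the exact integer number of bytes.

177,209,344 bytes

169 × 1,048,576 = 177,209,344 bytes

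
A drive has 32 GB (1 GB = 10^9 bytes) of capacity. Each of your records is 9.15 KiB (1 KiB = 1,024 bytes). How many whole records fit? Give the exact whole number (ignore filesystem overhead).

Capacity: 32 GB = 32,000,000,000 bytes
Per item: 9.15 KiB = 9,369.6 bytes
⌊32,000,000,000 / 9,369.6⌋ = 3,415,300

3,415,300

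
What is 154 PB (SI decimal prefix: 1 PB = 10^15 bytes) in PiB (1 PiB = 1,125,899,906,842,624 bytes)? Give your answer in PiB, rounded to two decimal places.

154 PB = 154 × 10^15 bytes = 154,000,000,000,000,000 bytes
1 PiB = 2^50 bytes = 1,125,899,906,842,624 bytes
154,000,000,000,000,000 / 1,125,899,906,842,624 = 136.78 PiB

136.78 PiB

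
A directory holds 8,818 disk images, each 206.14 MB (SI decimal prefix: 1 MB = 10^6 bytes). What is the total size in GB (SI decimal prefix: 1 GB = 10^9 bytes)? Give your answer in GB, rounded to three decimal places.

Total = 8,818 × 206.14 MB = 1817742.52 MB
= 1817742.52 × 1,000,000 bytes = 1,817,742,520,000 bytes
1 GB = 1,000,000,000 bytes
1,817,742,520,000 / 1,000,000,000 = 1,817.743 GB

1,817.743 GB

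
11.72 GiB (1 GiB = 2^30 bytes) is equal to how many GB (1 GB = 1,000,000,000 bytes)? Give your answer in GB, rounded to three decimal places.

12.584 GB

11.72 GiB × 1,073,741,824 bytes/GiB = 12,584,254,177.28 bytes
1 GB = 10^9 bytes = 1,000,000,000 bytes
12,584,254,177.28 / 1,000,000,000 = 12.584 GB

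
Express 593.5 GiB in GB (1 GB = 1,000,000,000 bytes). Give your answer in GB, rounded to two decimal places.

637.27 GB

593.5 GiB = 593.5 × 2^30 bytes = 637,265,772,544 bytes
1 GB = 1,000,000,000 bytes
637,265,772,544 / 1,000,000,000 = 637.27 GB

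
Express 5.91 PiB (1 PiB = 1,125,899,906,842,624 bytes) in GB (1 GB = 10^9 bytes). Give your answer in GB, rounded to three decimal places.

6,654,068.449 GB

5.91 PiB = 5.91 × 2^50 bytes = 6,654,068,449,439,907.84 bytes
1 GB = 1,000,000,000 bytes
6,654,068,449,439,907.84 / 1,000,000,000 = 6,654,068.449 GB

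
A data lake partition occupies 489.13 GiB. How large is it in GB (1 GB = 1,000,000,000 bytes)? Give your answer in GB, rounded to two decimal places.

525.20 GB

489.13 GiB × 1,073,741,824 bytes/GiB = 525,199,338,373.12 bytes
1 GB = 1,000,000,000 bytes
525,199,338,373.12 / 1,000,000,000 = 525.20 GB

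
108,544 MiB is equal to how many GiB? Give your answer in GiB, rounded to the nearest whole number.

108,544 MiB = 108,544 × 2^20 bytes = 113,816,633,344 bytes
1 GiB = 2^30 bytes = 1,073,741,824 bytes
113,816,633,344 / 1,073,741,824 = 106 GiB

106 GiB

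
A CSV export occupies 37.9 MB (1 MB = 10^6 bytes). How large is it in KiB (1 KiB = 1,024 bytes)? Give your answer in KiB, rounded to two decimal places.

37.9 MB = 37.9 × 10^6 bytes = 37,900,000 bytes
1 KiB = 1,024 bytes
37,900,000 / 1,024 = 37,011.72 KiB

37,011.72 KiB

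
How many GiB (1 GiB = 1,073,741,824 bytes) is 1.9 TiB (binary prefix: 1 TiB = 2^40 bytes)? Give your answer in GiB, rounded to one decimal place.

1.9 TiB × 1,099,511,627,776 bytes/TiB = 2,089,072,092,774.4 bytes
1 GiB = 1,073,741,824 bytes
2,089,072,092,774.4 / 1,073,741,824 = 1,945.6 GiB

1,945.6 GiB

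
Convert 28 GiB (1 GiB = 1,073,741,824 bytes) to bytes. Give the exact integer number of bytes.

30,064,771,072 bytes

28 × 1,073,741,824 = 30,064,771,072 bytes  (1 GiB = 2^30 bytes)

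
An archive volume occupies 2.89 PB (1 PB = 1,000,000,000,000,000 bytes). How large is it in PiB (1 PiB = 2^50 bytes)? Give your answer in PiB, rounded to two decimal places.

2.89 PB = 2.89 × 10^15 bytes = 2,890,000,000,000,000 bytes
1 PiB = 2^50 bytes = 1,125,899,906,842,624 bytes
2,890,000,000,000,000 / 1,125,899,906,842,624 = 2.57 PiB

2.57 PiB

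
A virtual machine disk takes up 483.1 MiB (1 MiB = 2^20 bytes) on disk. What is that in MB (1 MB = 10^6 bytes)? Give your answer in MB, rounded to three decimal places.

483.1 MiB = 483.1 × 2^20 bytes = 506,567,065.6 bytes
1 MB = 1,000,000 bytes
506,567,065.6 / 1,000,000 = 506.567 MB

506.567 MB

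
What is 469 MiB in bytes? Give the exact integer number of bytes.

491,782,144 bytes

469 × 1,048,576 = 491,782,144 bytes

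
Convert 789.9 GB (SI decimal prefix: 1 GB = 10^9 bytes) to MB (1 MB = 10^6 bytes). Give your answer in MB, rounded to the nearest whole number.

789.9 GB × 1,000,000,000 bytes/GB = 789,900,000,000 bytes
1 MB = 10^6 bytes = 1,000,000 bytes
789,900,000,000 / 1,000,000 = 789,900 MB

789,900 MB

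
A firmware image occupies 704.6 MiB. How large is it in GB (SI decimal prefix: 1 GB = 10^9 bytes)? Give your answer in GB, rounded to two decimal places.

704.6 MiB = 704.6 × 2^20 bytes = 738,826,649.6 bytes
1 GB = 1,000,000,000 bytes
738,826,649.6 / 1,000,000,000 = 0.74 GB

0.74 GB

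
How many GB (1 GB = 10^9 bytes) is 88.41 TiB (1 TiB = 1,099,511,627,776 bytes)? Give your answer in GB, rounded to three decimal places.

97,207.823 GB

88.41 TiB = 88.41 × 2^40 bytes = 97,207,823,011,676.16 bytes
1 GB = 10^9 bytes = 1,000,000,000 bytes
97,207,823,011,676.16 / 1,000,000,000 = 97,207.823 GB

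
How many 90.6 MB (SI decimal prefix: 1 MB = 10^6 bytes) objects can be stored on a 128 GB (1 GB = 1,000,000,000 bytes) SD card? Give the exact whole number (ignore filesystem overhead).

1,412

Capacity: 128 GB = 128,000,000,000 bytes
Per item: 90.6 MB = 90,600,000 bytes
⌊128,000,000,000 / 90,600,000⌋ = 1,412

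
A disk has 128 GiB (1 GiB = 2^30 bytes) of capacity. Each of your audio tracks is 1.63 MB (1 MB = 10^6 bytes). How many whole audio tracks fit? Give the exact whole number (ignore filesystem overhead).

Capacity: 128 GiB = 137,438,953,472 bytes
Per item: 1.63 MB = 1,630,000 bytes
⌊137,438,953,472 / 1,630,000⌋ = 84,318

84,318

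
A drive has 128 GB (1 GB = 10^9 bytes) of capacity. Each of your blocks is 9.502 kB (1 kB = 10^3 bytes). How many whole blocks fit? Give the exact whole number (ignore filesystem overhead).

13,470,848

Capacity: 128 GB = 128,000,000,000 bytes
Per item: 9.502 kB = 9,502 bytes
⌊128,000,000,000 / 9,502⌋ = 13,470,848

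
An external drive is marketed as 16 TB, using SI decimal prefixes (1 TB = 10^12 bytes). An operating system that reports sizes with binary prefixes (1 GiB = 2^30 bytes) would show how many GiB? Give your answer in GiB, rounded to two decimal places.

16 TB × 1,000,000,000,000 bytes/TB = 16,000,000,000,000 bytes
1 GiB = 1,073,741,824 bytes
16,000,000,000,000 / 1,073,741,824 = 14,901.16 GiB

14,901.16 GiB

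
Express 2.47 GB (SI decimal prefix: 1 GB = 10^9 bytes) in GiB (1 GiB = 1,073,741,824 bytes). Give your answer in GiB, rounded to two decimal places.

2.30 GiB

2.47 GB × 1,000,000,000 bytes/GB = 2,470,000,000 bytes
1 GiB = 1,073,741,824 bytes
2,470,000,000 / 1,073,741,824 = 2.30 GiB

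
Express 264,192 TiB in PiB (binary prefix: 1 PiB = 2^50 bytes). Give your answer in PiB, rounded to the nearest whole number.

264,192 TiB × 1,099,511,627,776 bytes/TiB = 290,482,175,965,396,992 bytes
1 PiB = 2^50 bytes = 1,125,899,906,842,624 bytes
290,482,175,965,396,992 / 1,125,899,906,842,624 = 258 PiB

258 PiB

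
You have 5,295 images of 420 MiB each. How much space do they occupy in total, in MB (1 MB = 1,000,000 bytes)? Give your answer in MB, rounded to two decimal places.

2,331,928.17 MB

Total = 5,295 × 420 MiB = 2,223,900 MiB
= 2,223,900 × 1,048,576 bytes = 2,331,928,166,400 bytes
1 MB = 1,000,000 bytes
2,331,928,166,400 / 1,000,000 = 2,331,928.17 MB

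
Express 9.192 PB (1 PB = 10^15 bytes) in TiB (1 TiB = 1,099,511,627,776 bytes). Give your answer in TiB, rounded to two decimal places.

9.192 PB × 1,000,000,000,000,000 bytes/PB = 9,192,000,000,000,000 bytes
1 TiB = 2^40 bytes = 1,099,511,627,776 bytes
9,192,000,000,000,000 / 1,099,511,627,776 = 8,360.08 TiB

8,360.08 TiB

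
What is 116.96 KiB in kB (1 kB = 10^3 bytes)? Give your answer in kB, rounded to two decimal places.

119.77 kB

116.96 KiB = 116.96 × 2^10 bytes = 119,767.04 bytes
1 kB = 10^3 bytes = 1,000 bytes
119,767.04 / 1,000 = 119.77 kB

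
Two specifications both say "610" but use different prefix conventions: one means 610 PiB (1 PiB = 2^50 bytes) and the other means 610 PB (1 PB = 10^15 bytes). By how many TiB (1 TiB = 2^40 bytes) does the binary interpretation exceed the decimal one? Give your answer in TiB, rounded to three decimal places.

69,848.232 TiB

610 PiB = 610 × 1,125,899,906,842,624 = 686,798,943,174,000,640 bytes
610 PB = 610 × 1,000,000,000,000,000 = 610,000,000,000,000,000 bytes
difference = 76,798,943,174,000,640 bytes
76,798,943,174,000,640 / 1,099,511,627,776 = 69,848.232 TiB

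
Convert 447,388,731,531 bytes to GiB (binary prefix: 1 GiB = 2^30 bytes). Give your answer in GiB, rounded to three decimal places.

416.663 GiB

447,388,731,531 bytes given.
1 GiB = 2^30 bytes = 1,073,741,824 bytes
447,388,731,531 / 1,073,741,824 = 416.663 GiB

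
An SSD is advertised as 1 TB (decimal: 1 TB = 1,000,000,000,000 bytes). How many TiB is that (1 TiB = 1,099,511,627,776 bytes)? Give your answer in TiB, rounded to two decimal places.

0.91 TiB

1 TB = 1 × 10^12 bytes = 1,000,000,000,000 bytes
1 TiB = 2^40 bytes = 1,099,511,627,776 bytes
1,000,000,000,000 / 1,099,511,627,776 = 0.91 TiB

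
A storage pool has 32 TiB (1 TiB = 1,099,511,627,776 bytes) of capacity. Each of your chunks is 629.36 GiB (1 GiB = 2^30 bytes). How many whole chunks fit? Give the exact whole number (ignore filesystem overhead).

52

Capacity: 32 TiB = 35,184,372,088,832 bytes
Per item: 629.36 GiB = 675,770,154,352.64 bytes
⌊35,184,372,088,832 / 675,770,154,352.64⌋ = 52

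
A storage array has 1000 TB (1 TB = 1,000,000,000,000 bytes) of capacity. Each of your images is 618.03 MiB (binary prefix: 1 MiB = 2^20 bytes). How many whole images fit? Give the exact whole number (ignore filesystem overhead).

Capacity: 1000 TB = 1,000,000,000,000,000 bytes
Per item: 618.03 MiB = 648,051,425.28 bytes
⌊1,000,000,000,000,000 / 648,051,425.28⌋ = 1,543,087

1,543,087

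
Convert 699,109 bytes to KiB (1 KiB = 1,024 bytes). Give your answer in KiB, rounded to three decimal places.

682.724 KiB

699,109 bytes given.
1 KiB = 1,024 bytes
699,109 / 1,024 = 682.724 KiB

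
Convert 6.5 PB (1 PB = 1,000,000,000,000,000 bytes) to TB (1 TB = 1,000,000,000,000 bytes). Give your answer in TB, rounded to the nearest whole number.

6.5 PB = 6.5 × 10^15 bytes = 6,500,000,000,000,000 bytes
1 TB = 10^12 bytes = 1,000,000,000,000 bytes
6,500,000,000,000,000 / 1,000,000,000,000 = 6,500 TB

6,500 TB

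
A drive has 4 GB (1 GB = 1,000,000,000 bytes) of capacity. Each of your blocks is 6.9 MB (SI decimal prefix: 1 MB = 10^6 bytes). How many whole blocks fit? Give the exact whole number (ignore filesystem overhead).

579

Capacity: 4 GB = 4,000,000,000 bytes
Per item: 6.9 MB = 6,900,000 bytes
⌊4,000,000,000 / 6,900,000⌋ = 579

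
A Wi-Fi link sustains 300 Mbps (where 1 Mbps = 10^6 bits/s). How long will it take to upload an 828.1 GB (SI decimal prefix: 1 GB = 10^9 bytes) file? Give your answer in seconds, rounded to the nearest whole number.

22,083 seconds

828.1 GB = 828,100,000,000 bytes = 6,624,800,000,000 bits
300 Mbps = 300,000,000 bits/s
time = 6,624,800,000,000 / 300,000,000 = 22,083 s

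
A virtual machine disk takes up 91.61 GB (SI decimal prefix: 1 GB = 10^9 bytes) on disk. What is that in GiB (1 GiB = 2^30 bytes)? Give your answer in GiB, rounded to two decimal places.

85.32 GiB

91.61 GB × 1,000,000,000 bytes/GB = 91,610,000,000 bytes
1 GiB = 2^30 bytes = 1,073,741,824 bytes
91,610,000,000 / 1,073,741,824 = 85.32 GiB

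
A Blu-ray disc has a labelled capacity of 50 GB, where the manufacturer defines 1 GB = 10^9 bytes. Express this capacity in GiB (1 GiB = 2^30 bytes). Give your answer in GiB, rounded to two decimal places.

46.57 GiB

50 GB = 50 × 10^9 bytes = 50,000,000,000 bytes
1 GiB = 2^30 bytes = 1,073,741,824 bytes
50,000,000,000 / 1,073,741,824 = 46.57 GiB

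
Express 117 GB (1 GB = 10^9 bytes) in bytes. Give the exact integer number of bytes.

117 × 1,000,000,000 = 117,000,000,000 bytes  (1 GB = 10^9 bytes)

117,000,000,000 bytes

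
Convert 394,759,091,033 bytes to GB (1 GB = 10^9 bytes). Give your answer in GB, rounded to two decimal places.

394.76 GB

394,759,091,033 bytes given.
1 GB = 10^9 bytes = 1,000,000,000 bytes
394,759,091,033 / 1,000,000,000 = 394.76 GB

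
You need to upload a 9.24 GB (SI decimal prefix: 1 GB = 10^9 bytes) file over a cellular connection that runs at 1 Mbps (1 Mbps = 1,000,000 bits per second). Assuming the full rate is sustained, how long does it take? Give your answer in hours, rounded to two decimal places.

20.53 hours

9.24 GB = 9,240,000,000 bytes = 73,920,000,000 bits
1 Mbps = 1,000,000 bits/s
time = 73,920,000,000 / 1,000,000 = 73,920.0000 s
73,920.0000 s / 3600 = 20.53 hours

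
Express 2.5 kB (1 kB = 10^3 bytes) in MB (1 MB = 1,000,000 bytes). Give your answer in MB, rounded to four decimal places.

0.0025 MB

2.5 kB = 2.5 × 10^3 bytes = 2,500 bytes
1 MB = 10^6 bytes = 1,000,000 bytes
2,500 / 1,000,000 = 0.0025 MB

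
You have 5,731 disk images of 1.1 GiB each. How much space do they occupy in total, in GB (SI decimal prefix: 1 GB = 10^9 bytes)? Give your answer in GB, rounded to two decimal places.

6,768.98 GB

Total = 5,731 × 1.1 GiB = 6304.1 GiB
= 6304.1 × 1,073,741,824 bytes = 6,768,975,832,678.4 bytes
1 GB = 1,000,000,000 bytes
6,768,975,832,678.4 / 1,000,000,000 = 6,768.98 GB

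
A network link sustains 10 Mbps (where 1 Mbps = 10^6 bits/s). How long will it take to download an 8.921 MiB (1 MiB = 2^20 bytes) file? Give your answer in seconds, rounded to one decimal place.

8.921 MiB = 9,354,346.496 bytes = 74,834,771.968 bits
10 Mbps = 10,000,000 bits/s
time = 74,834,771.968 / 10,000,000 = 7.5 s

7.5 seconds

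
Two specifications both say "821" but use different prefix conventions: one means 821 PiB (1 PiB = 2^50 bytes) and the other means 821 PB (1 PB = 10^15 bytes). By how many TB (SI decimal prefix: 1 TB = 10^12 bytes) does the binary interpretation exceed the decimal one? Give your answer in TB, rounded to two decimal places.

103,363.82 TB

821 PiB = 821 × 1,125,899,906,842,624 = 924,363,823,517,794,304 bytes
821 PB = 821 × 1,000,000,000,000,000 = 821,000,000,000,000,000 bytes
difference = 103,363,823,517,794,304 bytes
103,363,823,517,794,304 / 1,000,000,000,000 = 103,363.82 TB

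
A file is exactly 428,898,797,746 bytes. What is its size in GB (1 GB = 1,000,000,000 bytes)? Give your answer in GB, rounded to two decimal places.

428,898,797,746 bytes given.
1 GB = 1,000,000,000 bytes
428,898,797,746 / 1,000,000,000 = 428.90 GB

428.90 GB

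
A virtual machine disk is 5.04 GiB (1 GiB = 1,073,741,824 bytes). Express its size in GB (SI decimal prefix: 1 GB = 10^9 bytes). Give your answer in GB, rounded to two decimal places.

5.41 GB

5.04 GiB = 5.04 × 2^30 bytes = 5,411,658,792.96 bytes
1 GB = 1,000,000,000 bytes
5,411,658,792.96 / 1,000,000,000 = 5.41 GB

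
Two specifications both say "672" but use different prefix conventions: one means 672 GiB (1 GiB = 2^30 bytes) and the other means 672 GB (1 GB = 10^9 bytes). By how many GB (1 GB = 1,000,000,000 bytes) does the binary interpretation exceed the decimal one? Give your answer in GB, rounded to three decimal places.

49.555 GB

672 GiB = 672 × 1,073,741,824 = 721,554,505,728 bytes
672 GB = 672 × 1,000,000,000 = 672,000,000,000 bytes
difference = 49,554,505,728 bytes
49,554,505,728 / 1,000,000,000 = 49.555 GB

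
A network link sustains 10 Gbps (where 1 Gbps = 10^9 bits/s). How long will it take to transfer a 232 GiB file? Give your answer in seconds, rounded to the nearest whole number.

232 GiB = 249,108,103,168 bytes = 1,992,864,825,344 bits
10 Gbps = 10,000,000,000 bits/s
time = 1,992,864,825,344 / 10,000,000,000 = 199 s

199 seconds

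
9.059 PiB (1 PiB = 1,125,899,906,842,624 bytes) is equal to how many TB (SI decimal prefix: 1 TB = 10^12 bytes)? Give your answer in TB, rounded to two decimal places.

10,199.53 TB

9.059 PiB = 9.059 × 2^50 bytes = 10,199,527,256,087,330.816 bytes
1 TB = 1,000,000,000,000 bytes
10,199,527,256,087,330.816 / 1,000,000,000,000 = 10,199.53 TB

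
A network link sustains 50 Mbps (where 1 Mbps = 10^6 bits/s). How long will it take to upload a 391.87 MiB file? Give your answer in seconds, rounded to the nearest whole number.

66 seconds

391.87 MiB = 410,905,477.12 bytes = 3,287,243,816.96 bits
50 Mbps = 50,000,000 bits/s
time = 3,287,243,816.96 / 50,000,000 = 66 s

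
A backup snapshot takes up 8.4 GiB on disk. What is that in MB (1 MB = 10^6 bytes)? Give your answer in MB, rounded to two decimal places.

8.4 GiB = 8.4 × 2^30 bytes = 9,019,431,321.6 bytes
1 MB = 10^6 bytes = 1,000,000 bytes
9,019,431,321.6 / 1,000,000 = 9,019.43 MB

9,019.43 MB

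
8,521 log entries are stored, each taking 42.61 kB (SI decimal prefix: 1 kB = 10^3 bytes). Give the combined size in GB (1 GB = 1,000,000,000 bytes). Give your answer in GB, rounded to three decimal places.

Total = 8,521 × 42.61 kB = 363079.81 kB
= 363079.81 × 1,000 bytes = 363,079,810 bytes
1 GB = 1,000,000,000 bytes
363,079,810 / 1,000,000,000 = 0.363 GB

0.363 GB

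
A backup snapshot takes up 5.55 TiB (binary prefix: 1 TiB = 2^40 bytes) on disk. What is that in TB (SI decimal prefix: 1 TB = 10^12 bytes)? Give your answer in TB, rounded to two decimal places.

5.55 TiB = 5.55 × 2^40 bytes = 6,102,289,534,156.8 bytes
1 TB = 1,000,000,000,000 bytes
6,102,289,534,156.8 / 1,000,000,000,000 = 6.10 TB

6.10 TB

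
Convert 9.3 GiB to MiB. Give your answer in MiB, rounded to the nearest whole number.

9.3 GiB = 9.3 × 2^30 bytes = 9,985,798,963.2 bytes
1 MiB = 1,048,576 bytes
9,985,798,963.2 / 1,048,576 = 9,523 MiB

9,523 MiB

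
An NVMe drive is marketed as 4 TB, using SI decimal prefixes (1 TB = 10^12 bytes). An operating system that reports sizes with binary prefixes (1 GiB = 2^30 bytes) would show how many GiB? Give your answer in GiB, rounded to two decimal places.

4 TB × 1,000,000,000,000 bytes/TB = 4,000,000,000,000 bytes
1 GiB = 1,073,741,824 bytes
4,000,000,000,000 / 1,073,741,824 = 3,725.29 GiB

3,725.29 GiB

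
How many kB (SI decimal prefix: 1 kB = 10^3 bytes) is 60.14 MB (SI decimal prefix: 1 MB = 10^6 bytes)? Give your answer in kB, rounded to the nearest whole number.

60.14 MB = 60.14 × 10^6 bytes = 60,140,000 bytes
1 kB = 1,000 bytes
60,140,000 / 1,000 = 60,140 kB

60,140 kB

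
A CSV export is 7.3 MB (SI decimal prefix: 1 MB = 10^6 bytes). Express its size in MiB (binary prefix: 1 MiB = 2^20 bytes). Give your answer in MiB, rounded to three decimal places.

6.962 MiB

7.3 MB × 1,000,000 bytes/MB = 7,300,000 bytes
1 MiB = 1,048,576 bytes
7,300,000 / 1,048,576 = 6.962 MiB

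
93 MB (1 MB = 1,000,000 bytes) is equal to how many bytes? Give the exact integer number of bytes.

93 × 1,000,000 = 93,000,000 bytes  (1 MB = 10^6 bytes)

93,000,000 bytes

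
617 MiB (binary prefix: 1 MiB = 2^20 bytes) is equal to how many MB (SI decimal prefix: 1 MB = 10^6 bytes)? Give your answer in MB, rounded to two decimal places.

646.97 MB

617 MiB = 617 × 2^20 bytes = 646,971,392 bytes
1 MB = 10^6 bytes = 1,000,000 bytes
646,971,392 / 1,000,000 = 646.97 MB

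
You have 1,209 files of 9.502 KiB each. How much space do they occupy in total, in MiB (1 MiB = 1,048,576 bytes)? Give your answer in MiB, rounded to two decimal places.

11.22 MiB

Total = 1,209 × 9.502 KiB = 11487.918 KiB
= 11487.918 × 1,024 bytes = 11,763,628.032 bytes
1 MiB = 1,048,576 bytes
11,763,628.032 / 1,048,576 = 11.22 MiB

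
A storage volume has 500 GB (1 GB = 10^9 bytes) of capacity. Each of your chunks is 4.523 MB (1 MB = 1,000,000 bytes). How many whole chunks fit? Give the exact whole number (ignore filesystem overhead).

110,546

Capacity: 500 GB = 500,000,000,000 bytes
Per item: 4.523 MB = 4,523,000 bytes
⌊500,000,000,000 / 4,523,000⌋ = 110,546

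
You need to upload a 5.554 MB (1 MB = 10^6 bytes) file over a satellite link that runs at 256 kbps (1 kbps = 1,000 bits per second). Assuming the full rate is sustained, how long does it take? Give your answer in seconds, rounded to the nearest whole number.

5.554 MB = 5,554,000 bytes = 44,432,000 bits
256 kbps = 256,000 bits/s
time = 44,432,000 / 256,000 = 174 s

174 seconds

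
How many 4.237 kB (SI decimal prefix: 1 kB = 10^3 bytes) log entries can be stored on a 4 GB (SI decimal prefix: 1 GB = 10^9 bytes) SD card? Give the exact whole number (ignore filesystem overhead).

Capacity: 4 GB = 4,000,000,000 bytes
Per item: 4.237 kB = 4,237 bytes
⌊4,000,000,000 / 4,237⌋ = 944,064

944,064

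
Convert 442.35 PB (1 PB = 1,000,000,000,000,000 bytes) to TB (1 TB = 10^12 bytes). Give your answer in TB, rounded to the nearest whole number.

442.35 PB = 442.35 × 10^15 bytes = 442,350,000,000,000,000 bytes
1 TB = 1,000,000,000,000 bytes
442,350,000,000,000,000 / 1,000,000,000,000 = 442,350 TB

442,350 TB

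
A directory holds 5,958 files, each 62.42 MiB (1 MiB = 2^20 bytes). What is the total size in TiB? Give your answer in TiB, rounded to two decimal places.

0.35 TiB

Total = 5,958 × 62.42 MiB = 371898.36 MiB
= 371898.36 × 1,048,576 bytes = 389,963,694,735.36 bytes
1 TiB = 1,099,511,627,776 bytes
389,963,694,735.36 / 1,099,511,627,776 = 0.35 TiB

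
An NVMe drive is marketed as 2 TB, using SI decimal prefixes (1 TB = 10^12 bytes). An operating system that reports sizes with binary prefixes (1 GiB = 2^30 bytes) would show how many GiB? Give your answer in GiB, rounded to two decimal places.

2 TB × 1,000,000,000,000 bytes/TB = 2,000,000,000,000 bytes
1 GiB = 2^30 bytes = 1,073,741,824 bytes
2,000,000,000,000 / 1,073,741,824 = 1,862.65 GiB

1,862.65 GiB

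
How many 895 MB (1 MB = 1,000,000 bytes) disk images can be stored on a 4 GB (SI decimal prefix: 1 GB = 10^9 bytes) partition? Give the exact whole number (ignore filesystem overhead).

4

Capacity: 4 GB = 4,000,000,000 bytes
Per item: 895 MB = 895,000,000 bytes
⌊4,000,000,000 / 895,000,000⌋ = 4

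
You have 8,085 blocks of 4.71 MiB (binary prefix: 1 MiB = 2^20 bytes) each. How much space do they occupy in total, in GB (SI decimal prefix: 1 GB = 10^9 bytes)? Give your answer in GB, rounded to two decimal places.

39.93 GB

Total = 8,085 × 4.71 MiB = 38080.35 MiB
= 38080.35 × 1,048,576 bytes = 39,930,141,081.6 bytes
1 GB = 1,000,000,000 bytes
39,930,141,081.6 / 1,000,000,000 = 39.93 GB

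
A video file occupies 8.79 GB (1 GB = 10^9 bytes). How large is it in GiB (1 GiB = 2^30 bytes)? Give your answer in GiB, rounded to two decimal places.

8.19 GiB

8.79 GB = 8.79 × 10^9 bytes = 8,790,000,000 bytes
1 GiB = 2^30 bytes = 1,073,741,824 bytes
8,790,000,000 / 1,073,741,824 = 8.19 GiB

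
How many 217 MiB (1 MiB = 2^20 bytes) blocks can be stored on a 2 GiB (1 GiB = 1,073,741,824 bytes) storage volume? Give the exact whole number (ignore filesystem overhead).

Capacity: 2 GiB = 2,147,483,648 bytes
Per item: 217 MiB = 227,540,992 bytes
⌊2,147,483,648 / 227,540,992⌋ = 9

9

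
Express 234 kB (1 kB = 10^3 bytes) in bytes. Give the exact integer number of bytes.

234,000 bytes

234 × 1,000 = 234,000 bytes  (1 kB = 10^3 bytes)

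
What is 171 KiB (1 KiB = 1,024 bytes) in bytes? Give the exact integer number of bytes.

171 × 1,024 = 175,104 bytes  (1 KiB = 2^10 bytes)

175,104 bytes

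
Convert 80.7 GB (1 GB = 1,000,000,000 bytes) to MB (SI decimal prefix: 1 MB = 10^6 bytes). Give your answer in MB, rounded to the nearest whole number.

80,700 MB

80.7 GB × 1,000,000,000 bytes/GB = 80,700,000,000 bytes
1 MB = 10^6 bytes = 1,000,000 bytes
80,700,000,000 / 1,000,000 = 80,700 MB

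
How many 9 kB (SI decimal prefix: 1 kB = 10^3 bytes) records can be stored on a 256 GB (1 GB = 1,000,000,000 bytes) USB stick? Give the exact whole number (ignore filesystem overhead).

Capacity: 256 GB = 256,000,000,000 bytes
Per item: 9 kB = 9,000 bytes
⌊256,000,000,000 / 9,000⌋ = 28,444,444

28,444,444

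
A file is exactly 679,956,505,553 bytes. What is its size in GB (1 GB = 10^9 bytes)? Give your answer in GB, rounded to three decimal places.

679.957 GB

679,956,505,553 bytes given.
1 GB = 10^9 bytes = 1,000,000,000 bytes
679,956,505,553 / 1,000,000,000 = 679.957 GB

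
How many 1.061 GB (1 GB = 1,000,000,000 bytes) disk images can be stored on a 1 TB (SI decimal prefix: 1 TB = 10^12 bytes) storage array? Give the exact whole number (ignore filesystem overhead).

942

Capacity: 1 TB = 1,000,000,000,000 bytes
Per item: 1.061 GB = 1,061,000,000 bytes
⌊1,000,000,000,000 / 1,061,000,000⌋ = 942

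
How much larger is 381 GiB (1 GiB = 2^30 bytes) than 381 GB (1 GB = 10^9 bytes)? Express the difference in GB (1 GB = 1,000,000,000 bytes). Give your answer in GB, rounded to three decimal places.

28.096 GB

381 GiB = 381 × 1,073,741,824 = 409,095,634,944 bytes
381 GB = 381 × 1,000,000,000 = 381,000,000,000 bytes
difference = 28,095,634,944 bytes
28,095,634,944 / 1,000,000,000 = 28.096 GB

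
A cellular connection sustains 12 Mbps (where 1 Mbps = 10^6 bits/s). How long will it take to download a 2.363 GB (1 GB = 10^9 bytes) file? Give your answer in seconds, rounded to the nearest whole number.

2.363 GB = 2,363,000,000 bytes = 18,904,000,000 bits
12 Mbps = 12,000,000 bits/s
time = 18,904,000,000 / 12,000,000 = 1,575 s

1,575 seconds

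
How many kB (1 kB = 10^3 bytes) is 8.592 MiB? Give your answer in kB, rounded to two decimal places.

8.592 MiB = 8.592 × 2^20 bytes = 9,009,364.992 bytes
1 kB = 10^3 bytes = 1,000 bytes
9,009,364.992 / 1,000 = 9,009.36 kB

9,009.36 kB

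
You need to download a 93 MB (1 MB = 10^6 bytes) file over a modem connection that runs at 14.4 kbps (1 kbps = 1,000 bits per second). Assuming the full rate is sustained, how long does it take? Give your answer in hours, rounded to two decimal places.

93 MB = 93,000,000 bytes = 744,000,000 bits
14.4 kbps = 14,400 bits/s
time = 744,000,000 / 14,400 = 51,666.6667 s
51,666.6667 s / 3600 = 14.35 hours

14.35 hours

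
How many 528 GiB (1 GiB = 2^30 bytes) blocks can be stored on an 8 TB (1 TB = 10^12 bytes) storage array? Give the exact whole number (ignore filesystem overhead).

14

Capacity: 8 TB = 8,000,000,000,000 bytes
Per item: 528 GiB = 566,935,683,072 bytes
⌊8,000,000,000,000 / 566,935,683,072⌋ = 14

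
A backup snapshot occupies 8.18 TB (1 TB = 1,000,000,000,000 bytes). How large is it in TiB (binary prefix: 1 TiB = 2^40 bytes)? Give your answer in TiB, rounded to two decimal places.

8.18 TB = 8.18 × 10^12 bytes = 8,180,000,000,000 bytes
1 TiB = 2^40 bytes = 1,099,511,627,776 bytes
8,180,000,000,000 / 1,099,511,627,776 = 7.44 TiB

7.44 TiB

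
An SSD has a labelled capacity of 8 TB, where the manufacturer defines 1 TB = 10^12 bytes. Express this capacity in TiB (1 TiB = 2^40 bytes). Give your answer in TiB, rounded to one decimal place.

8 TB = 8 × 10^12 bytes = 8,000,000,000,000 bytes
1 TiB = 2^40 bytes = 1,099,511,627,776 bytes
8,000,000,000,000 / 1,099,511,627,776 = 7.3 TiB

7.3 TiB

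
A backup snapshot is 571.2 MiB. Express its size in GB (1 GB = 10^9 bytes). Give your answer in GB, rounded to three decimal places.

571.2 MiB = 571.2 × 2^20 bytes = 598,946,611.2 bytes
1 GB = 1,000,000,000 bytes
598,946,611.2 / 1,000,000,000 = 0.599 GB

0.599 GB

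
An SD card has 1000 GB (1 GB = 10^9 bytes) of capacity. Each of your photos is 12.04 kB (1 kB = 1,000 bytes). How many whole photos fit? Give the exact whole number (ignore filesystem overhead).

Capacity: 1000 GB = 1,000,000,000,000 bytes
Per item: 12.04 kB = 12,040 bytes
⌊1,000,000,000,000 / 12,040⌋ = 83,056,478

83,056,478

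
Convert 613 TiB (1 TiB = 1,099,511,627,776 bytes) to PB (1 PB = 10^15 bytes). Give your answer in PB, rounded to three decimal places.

613 TiB = 613 × 2^40 bytes = 674,000,627,826,688 bytes
1 PB = 10^15 bytes = 1,000,000,000,000,000 bytes
674,000,627,826,688 / 1,000,000,000,000,000 = 0.674 PB

0.674 PB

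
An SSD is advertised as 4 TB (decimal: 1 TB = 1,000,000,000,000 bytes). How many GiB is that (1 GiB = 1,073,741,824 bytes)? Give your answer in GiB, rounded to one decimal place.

3,725.3 GiB

4 TB = 4 × 10^12 bytes = 4,000,000,000,000 bytes
1 GiB = 2^30 bytes = 1,073,741,824 bytes
4,000,000,000,000 / 1,073,741,824 = 3,725.3 GiB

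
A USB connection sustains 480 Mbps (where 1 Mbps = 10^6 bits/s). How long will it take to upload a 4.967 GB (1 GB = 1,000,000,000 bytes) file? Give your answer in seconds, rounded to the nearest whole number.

4.967 GB = 4,967,000,000 bytes = 39,736,000,000 bits
480 Mbps = 480,000,000 bits/s
time = 39,736,000,000 / 480,000,000 = 83 s

83 seconds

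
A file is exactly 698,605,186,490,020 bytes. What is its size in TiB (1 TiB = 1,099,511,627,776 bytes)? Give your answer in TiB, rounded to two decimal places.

635.38 TiB

698,605,186,490,020 bytes given.
1 TiB = 1,099,511,627,776 bytes
698,605,186,490,020 / 1,099,511,627,776 = 635.38 TiB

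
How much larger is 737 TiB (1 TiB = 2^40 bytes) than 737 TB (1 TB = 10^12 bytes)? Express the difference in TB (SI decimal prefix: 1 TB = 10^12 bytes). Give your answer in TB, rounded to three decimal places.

73.340 TB

737 TiB = 737 × 1,099,511,627,776 = 810,340,069,670,912 bytes
737 TB = 737 × 1,000,000,000,000 = 737,000,000,000,000 bytes
difference = 73,340,069,670,912 bytes
73,340,069,670,912 / 1,000,000,000,000 = 73.340 TB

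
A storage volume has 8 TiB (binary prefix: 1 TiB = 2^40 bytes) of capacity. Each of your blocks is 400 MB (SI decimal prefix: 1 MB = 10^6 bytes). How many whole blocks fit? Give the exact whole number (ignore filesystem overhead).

21,990

Capacity: 8 TiB = 8,796,093,022,208 bytes
Per item: 400 MB = 400,000,000 bytes
⌊8,796,093,022,208 / 400,000,000⌋ = 21,990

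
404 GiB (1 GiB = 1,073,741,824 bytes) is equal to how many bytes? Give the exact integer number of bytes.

404 × 1,073,741,824 = 433,791,696,896 bytes

433,791,696,896 bytes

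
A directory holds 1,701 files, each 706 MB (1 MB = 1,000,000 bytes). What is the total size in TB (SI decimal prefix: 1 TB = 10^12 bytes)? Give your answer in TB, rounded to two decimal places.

1.20 TB

Total = 1,701 × 706 MB = 1,200,906 MB
= 1,200,906 × 1,000,000 bytes = 1,200,906,000,000 bytes
1 TB = 1,000,000,000,000 bytes
1,200,906,000,000 / 1,000,000,000,000 = 1.20 TB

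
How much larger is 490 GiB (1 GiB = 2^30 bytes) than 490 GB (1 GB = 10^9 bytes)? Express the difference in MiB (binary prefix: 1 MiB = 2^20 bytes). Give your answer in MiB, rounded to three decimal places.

34,459.585 MiB

490 GiB = 490 × 1,073,741,824 = 526,133,493,760 bytes
490 GB = 490 × 1,000,000,000 = 490,000,000,000 bytes
difference = 36,133,493,760 bytes
36,133,493,760 / 1,048,576 = 34,459.585 MiB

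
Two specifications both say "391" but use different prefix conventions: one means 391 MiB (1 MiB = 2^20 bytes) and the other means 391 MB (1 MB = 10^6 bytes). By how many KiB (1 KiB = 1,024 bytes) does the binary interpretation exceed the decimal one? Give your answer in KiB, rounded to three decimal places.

18,548.063 KiB

391 MiB = 391 × 1,048,576 = 409,993,216 bytes
391 MB = 391 × 1,000,000 = 391,000,000 bytes
difference = 18,993,216 bytes
18,993,216 / 1,024 = 18,548.063 KiB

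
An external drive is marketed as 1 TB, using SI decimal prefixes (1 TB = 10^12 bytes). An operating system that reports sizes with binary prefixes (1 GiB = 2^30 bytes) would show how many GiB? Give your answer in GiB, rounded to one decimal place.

1 TB = 1 × 10^12 bytes = 1,000,000,000,000 bytes
1 GiB = 2^30 bytes = 1,073,741,824 bytes
1,000,000,000,000 / 1,073,741,824 = 931.3 GiB

931.3 GiB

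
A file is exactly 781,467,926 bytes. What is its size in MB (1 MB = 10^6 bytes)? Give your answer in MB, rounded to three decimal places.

781,467,926 bytes given.
1 MB = 1,000,000 bytes
781,467,926 / 1,000,000 = 781.468 MB

781.468 MB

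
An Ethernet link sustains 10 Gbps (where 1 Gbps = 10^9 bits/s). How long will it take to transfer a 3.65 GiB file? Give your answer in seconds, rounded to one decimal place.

3.65 GiB = 3,919,157,657.6 bytes = 31,353,261,260.8 bits
10 Gbps = 10,000,000,000 bits/s
time = 31,353,261,260.8 / 10,000,000,000 = 3.1 s

3.1 seconds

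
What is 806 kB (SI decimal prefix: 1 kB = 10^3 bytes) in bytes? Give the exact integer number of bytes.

806,000 bytes

806 × 1,000 = 806,000 bytes  (1 kB = 10^3 bytes)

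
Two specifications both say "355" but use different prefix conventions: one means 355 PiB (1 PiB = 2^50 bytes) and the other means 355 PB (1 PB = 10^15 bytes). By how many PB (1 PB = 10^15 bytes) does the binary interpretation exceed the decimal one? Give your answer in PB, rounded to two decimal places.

355 PiB = 355 × 1,125,899,906,842,624 = 399,694,466,929,131,520 bytes
355 PB = 355 × 1,000,000,000,000,000 = 355,000,000,000,000,000 bytes
difference = 44,694,466,929,131,520 bytes
44,694,466,929,131,520 / 1,000,000,000,000,000 = 44.69 PB

44.69 PB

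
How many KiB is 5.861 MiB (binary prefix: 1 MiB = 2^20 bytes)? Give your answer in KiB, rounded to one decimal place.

5.861 MiB = 5.861 × 2^20 bytes = 6,145,703.936 bytes
1 KiB = 2^10 bytes = 1,024 bytes
6,145,703.936 / 1,024 = 6,001.7 KiB

6,001.7 KiB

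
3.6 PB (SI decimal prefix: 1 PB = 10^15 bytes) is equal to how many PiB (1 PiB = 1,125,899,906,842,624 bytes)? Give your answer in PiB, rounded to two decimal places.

3.6 PB × 1,000,000,000,000,000 bytes/PB = 3,600,000,000,000,000 bytes
1 PiB = 1,125,899,906,842,624 bytes
3,600,000,000,000,000 / 1,125,899,906,842,624 = 3.20 PiB

3.20 PiB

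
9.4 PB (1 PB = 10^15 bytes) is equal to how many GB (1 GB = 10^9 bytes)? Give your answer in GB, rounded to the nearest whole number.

9.4 PB = 9.4 × 10^15 bytes = 9,400,000,000,000,000 bytes
1 GB = 10^9 bytes = 1,000,000,000 bytes
9,400,000,000,000,000 / 1,000,000,000 = 9,400,000 GB

9,400,000 GB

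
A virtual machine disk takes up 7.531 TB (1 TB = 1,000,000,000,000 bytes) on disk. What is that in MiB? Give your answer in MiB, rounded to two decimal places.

7,182,121.28 MiB

7.531 TB = 7.531 × 10^12 bytes = 7,531,000,000,000 bytes
1 MiB = 2^20 bytes = 1,048,576 bytes
7,531,000,000,000 / 1,048,576 = 7,182,121.28 MiB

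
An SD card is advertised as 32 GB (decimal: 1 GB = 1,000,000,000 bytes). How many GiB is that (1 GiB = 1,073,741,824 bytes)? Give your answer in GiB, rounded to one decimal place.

32 GB × 1,000,000,000 bytes/GB = 32,000,000,000 bytes
1 GiB = 2^30 bytes = 1,073,741,824 bytes
32,000,000,000 / 1,073,741,824 = 29.8 GiB

29.8 GiB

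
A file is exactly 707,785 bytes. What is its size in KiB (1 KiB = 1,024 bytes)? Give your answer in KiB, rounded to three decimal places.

707,785 bytes given.
1 KiB = 2^10 bytes = 1,024 bytes
707,785 / 1,024 = 691.196 KiB

691.196 KiB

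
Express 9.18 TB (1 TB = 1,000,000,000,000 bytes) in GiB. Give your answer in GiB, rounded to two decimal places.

9.18 TB = 9.18 × 10^12 bytes = 9,180,000,000,000 bytes
1 GiB = 1,073,741,824 bytes
9,180,000,000,000 / 1,073,741,824 = 8,549.54 GiB

8,549.54 GiB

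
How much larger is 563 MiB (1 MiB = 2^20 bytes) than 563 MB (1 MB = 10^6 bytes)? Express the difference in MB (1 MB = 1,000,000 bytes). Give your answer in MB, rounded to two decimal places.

27.35 MB

563 MiB = 563 × 1,048,576 = 590,348,288 bytes
563 MB = 563 × 1,000,000 = 563,000,000 bytes
difference = 27,348,288 bytes
27,348,288 / 1,000,000 = 27.35 MB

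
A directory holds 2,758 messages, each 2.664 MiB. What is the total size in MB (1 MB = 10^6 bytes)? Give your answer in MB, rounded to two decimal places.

7,704.22 MB

Total = 2,758 × 2.664 MiB = 7347.312 MiB
= 7347.312 × 1,048,576 bytes = 7,704,215,027.712 bytes
1 MB = 1,000,000 bytes
7,704,215,027.712 / 1,000,000 = 7,704.22 MB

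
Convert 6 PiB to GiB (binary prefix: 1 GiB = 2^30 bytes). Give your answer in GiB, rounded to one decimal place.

6 PiB = 6 × 2^50 bytes = 6,755,399,441,055,744 bytes
1 GiB = 1,073,741,824 bytes
6,755,399,441,055,744 / 1,073,741,824 = 6,291,456.0 GiB

6,291,456.0 GiB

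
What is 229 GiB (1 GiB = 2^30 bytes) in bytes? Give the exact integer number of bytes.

229 × 1,073,741,824 = 245,886,877,696 bytes  (1 GiB = 2^30 bytes)

245,886,877,696 bytes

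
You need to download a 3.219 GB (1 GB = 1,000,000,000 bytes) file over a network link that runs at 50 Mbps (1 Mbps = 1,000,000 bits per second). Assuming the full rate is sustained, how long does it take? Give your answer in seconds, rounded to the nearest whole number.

515 seconds

3.219 GB = 3,219,000,000 bytes = 25,752,000,000 bits
50 Mbps = 50,000,000 bits/s
time = 25,752,000,000 / 50,000,000 = 515 s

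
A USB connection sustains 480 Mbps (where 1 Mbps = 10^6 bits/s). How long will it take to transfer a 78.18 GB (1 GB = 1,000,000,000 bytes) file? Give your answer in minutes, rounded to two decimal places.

21.72 minutes

78.18 GB = 78,180,000,000 bytes = 625,440,000,000 bits
480 Mbps = 480,000,000 bits/s
time = 625,440,000,000 / 480,000,000 = 1,303.000 s
1,303.000 s / 60 = 21.72 minutes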